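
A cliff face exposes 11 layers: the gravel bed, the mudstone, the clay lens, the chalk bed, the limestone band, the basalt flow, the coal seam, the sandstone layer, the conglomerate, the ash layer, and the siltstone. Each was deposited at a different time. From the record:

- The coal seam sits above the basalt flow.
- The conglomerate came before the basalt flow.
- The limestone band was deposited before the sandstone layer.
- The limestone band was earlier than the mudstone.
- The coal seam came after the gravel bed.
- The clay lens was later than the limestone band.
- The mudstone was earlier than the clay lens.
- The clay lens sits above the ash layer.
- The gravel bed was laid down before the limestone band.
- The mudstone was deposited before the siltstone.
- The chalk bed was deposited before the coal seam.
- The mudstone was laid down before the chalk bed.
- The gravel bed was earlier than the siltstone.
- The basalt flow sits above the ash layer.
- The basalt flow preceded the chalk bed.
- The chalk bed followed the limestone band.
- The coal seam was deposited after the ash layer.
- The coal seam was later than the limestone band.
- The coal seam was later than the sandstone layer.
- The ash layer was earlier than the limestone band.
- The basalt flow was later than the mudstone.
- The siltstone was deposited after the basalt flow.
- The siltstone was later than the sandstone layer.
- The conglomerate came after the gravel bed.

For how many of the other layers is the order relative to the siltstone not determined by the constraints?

3

Forced before the siltstone: the ash layer, the basalt flow, the conglomerate, the gravel bed, the limestone band, the mudstone, and the sandstone layer.
That leaves the chalk bed, the clay lens, and the coal seam with no forced order relative to the siltstone — 3.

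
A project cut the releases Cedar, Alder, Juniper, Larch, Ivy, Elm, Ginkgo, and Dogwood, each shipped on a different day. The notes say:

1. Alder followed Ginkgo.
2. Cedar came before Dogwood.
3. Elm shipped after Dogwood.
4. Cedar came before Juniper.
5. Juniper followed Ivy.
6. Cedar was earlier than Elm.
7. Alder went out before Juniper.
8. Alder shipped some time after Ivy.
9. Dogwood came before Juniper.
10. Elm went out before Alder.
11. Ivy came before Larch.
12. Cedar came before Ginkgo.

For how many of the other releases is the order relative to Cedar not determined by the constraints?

2

Forced after Cedar: Alder, Dogwood, Elm, Ginkgo, and Juniper.
That leaves Ivy and Larch with no forced order relative to Cedar — 2.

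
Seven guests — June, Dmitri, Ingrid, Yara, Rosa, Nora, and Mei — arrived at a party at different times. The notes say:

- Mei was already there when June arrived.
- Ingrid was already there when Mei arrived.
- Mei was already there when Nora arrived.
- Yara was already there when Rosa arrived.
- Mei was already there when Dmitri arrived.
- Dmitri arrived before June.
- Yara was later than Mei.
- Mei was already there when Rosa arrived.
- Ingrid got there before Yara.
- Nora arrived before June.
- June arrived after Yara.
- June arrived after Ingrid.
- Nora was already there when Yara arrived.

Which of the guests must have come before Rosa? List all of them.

Directly stated before Rosa: Mei and Yara.
Ingrid reaches Rosa via Ingrid → Yara → Rosa.
Nora reaches Rosa via Nora → Yara → Rosa.
No chain forces Dmitri (or any of the others) ahead of Rosa.

Ingrid, Mei, Nora, Yara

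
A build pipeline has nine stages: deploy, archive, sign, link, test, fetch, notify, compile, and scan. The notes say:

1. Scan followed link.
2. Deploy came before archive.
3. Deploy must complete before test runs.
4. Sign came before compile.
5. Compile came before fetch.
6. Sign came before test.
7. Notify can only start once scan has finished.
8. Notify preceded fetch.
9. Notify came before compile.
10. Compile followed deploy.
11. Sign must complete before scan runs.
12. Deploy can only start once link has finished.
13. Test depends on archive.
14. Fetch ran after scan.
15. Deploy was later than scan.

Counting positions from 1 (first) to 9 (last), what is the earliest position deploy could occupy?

4

Link, scan, and sign must all come before deploy — 3 forced predecessors.
Nothing else is forced ahead of deploy, so its earliest slot is position 3 + 1 = 4.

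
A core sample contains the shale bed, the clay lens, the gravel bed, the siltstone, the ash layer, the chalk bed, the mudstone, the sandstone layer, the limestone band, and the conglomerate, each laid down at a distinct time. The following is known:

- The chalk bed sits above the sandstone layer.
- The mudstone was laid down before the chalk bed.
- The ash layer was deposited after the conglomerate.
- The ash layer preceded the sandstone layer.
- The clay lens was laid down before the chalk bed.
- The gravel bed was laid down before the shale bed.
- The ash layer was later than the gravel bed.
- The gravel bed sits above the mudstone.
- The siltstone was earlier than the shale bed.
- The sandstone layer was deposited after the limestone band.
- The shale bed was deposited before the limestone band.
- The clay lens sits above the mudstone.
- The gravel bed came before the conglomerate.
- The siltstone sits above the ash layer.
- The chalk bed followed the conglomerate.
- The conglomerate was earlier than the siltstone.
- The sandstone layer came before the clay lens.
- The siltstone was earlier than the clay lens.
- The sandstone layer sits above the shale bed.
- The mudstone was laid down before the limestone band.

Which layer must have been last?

the chalk bed

Every other layer has a chain of constraints placing it before the chalk bed, so the chalk bed is last.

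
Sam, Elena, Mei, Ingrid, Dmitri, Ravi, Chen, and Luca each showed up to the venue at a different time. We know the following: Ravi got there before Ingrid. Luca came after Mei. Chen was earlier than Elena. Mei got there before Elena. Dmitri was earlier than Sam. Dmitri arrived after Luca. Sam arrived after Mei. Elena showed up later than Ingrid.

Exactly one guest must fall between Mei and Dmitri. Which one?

Tracing the constraints gives Mei → Luca → Dmitri, so Luca sits after Mei and before Dmitri.
No other guest is forced both after Mei and before Dmitri.

Luca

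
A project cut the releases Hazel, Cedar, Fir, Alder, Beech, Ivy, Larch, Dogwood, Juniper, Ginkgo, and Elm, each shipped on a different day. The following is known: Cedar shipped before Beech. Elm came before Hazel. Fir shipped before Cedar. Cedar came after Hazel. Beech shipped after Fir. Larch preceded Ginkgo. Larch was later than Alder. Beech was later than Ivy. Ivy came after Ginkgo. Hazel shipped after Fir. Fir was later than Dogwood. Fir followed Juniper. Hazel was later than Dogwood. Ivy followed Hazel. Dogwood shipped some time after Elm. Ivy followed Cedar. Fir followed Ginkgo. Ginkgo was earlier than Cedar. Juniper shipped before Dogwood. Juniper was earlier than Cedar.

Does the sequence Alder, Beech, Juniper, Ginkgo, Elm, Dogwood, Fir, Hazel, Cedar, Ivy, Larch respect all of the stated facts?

The constraints require Cedar before Beech, but in the proposed sequence Beech appears ahead of Cedar. That one violation is enough.

no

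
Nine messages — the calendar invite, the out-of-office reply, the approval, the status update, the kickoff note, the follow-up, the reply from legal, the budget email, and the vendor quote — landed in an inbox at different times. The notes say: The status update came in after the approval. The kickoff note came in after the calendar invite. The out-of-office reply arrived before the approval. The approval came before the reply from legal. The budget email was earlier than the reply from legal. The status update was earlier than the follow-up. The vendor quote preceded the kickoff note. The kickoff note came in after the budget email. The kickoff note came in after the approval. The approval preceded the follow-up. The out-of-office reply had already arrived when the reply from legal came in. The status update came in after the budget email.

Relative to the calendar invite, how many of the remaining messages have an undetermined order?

7

Forced after the calendar invite: the kickoff note.
That leaves the approval, the budget email, the follow-up, the out-of-office reply, the reply from legal, the status update, and the vendor quote with no forced order relative to the calendar invite — 7.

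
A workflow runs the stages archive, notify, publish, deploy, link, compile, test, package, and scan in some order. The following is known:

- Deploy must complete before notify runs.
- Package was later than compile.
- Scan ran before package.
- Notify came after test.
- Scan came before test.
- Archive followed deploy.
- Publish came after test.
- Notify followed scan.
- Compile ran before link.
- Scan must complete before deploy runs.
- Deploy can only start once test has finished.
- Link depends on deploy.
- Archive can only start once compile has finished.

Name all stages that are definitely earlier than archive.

compile, deploy, scan, test

Directly stated before archive: compile and deploy.
Scan reaches archive via scan → deploy → archive.
Test reaches archive via test → deploy → archive.
No chain forces notify (or any of the others) ahead of archive.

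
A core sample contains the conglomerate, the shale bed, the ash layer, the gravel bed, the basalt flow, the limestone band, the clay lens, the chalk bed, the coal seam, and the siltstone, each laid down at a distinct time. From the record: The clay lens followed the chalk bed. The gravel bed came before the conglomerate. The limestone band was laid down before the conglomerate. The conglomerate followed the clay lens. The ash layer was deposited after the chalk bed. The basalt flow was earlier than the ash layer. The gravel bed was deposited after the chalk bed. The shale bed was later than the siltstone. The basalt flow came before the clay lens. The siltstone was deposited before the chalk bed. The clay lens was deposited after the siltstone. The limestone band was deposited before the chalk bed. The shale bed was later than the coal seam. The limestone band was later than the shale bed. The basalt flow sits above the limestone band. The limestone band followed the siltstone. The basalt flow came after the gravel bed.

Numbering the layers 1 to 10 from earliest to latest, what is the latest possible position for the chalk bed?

The chalk bed must come before the ash layer, the basalt flow, the clay lens, the conglomerate, and the gravel bed — 5 layers forced after it.
Everything else can be placed before the chalk bed in some valid order, so the chalk bed can sit as late as position 10 − 5 = 5.

5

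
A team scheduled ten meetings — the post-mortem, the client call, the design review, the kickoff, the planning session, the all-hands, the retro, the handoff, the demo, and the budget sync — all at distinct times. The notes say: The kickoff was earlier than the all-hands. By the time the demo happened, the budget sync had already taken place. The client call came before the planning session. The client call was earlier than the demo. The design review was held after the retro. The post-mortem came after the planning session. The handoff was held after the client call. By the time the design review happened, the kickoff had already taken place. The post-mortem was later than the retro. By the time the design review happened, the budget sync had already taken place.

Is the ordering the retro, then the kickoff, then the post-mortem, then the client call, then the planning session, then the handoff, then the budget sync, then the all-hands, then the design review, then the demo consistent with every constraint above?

The constraints require the planning session before the post-mortem, but in the proposed sequence the post-mortem appears ahead of the planning session. That one violation is enough.

no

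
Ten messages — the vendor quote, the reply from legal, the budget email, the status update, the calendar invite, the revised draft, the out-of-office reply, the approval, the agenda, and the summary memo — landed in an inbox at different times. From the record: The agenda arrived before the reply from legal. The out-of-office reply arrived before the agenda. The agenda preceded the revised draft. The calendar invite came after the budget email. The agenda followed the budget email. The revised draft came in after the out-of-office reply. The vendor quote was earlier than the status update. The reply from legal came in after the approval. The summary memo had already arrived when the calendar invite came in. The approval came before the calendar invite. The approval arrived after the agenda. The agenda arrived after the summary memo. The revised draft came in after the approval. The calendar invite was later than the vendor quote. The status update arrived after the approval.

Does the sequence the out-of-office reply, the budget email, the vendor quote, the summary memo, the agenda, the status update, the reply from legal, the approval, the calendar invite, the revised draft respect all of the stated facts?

The constraints require the approval before the reply from legal, but in the proposed sequence the reply from legal appears ahead of the approval. That one violation is enough.

no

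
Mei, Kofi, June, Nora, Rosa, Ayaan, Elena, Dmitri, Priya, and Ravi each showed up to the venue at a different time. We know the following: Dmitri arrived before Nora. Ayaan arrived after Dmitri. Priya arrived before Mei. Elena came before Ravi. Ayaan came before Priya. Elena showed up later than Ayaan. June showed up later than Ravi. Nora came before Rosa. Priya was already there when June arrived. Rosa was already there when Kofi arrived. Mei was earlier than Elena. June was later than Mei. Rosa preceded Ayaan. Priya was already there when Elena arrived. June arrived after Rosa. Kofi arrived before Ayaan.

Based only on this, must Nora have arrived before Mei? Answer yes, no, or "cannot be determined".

yes

Chain the constraints: Nora → Rosa → Ayaan → Priya → Mei. Each link is directly stated, so Nora comes before Mei.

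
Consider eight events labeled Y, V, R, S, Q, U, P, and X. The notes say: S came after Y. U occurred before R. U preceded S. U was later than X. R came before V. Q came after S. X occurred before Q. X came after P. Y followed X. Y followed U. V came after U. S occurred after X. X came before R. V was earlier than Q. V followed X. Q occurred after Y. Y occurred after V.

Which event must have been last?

Every other event has a chain of constraints placing it before Q, so Q is last.

Q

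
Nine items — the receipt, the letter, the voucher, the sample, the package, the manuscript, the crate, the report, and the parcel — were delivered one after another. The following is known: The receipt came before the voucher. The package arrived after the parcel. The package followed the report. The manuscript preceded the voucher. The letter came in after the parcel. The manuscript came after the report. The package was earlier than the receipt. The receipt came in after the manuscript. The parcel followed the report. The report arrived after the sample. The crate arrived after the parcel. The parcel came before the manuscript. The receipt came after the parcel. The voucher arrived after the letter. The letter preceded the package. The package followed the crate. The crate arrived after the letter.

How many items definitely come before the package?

5

Directly stated before the package: the crate, the letter, the parcel, and the report.
The sample reaches the package via the sample → the report → the package.
That's the crate, the letter, the parcel, the report, and the sample — 5 in all.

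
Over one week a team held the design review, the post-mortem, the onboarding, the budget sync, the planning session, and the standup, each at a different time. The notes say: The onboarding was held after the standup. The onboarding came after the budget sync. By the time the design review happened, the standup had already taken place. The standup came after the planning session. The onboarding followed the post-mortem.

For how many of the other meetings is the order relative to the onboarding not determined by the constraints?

1

Forced before the onboarding: the budget sync, the planning session, the post-mortem, and the standup.
That leaves the design review with no forced order relative to the onboarding — 1.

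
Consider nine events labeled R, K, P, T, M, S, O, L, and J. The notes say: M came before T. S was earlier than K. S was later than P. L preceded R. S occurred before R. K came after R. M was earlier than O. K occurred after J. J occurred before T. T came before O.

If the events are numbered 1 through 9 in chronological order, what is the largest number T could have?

T must come before O — 1 event forced after it.
Everything else can be placed before T in some valid order, so T can sit as late as position 9 − 1 = 8.

8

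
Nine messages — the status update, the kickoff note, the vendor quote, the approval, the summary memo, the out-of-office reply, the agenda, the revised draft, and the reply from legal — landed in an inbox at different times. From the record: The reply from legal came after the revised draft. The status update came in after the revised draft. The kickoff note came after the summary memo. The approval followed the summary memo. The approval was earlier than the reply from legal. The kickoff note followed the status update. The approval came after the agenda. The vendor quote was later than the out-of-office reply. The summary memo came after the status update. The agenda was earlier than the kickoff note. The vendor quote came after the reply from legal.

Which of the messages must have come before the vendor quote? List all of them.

the agenda, the approval, the out-of-office reply, the reply from legal, the revised draft, the status update, the summary memo

Directly stated before the vendor quote: the out-of-office reply and the reply from legal.
The agenda reaches the vendor quote via the agenda → the approval → the reply from legal → the vendor quote.
The approval reaches the vendor quote via the approval → the reply from legal → the vendor quote.
The revised draft reaches the vendor quote via the revised draft → the reply from legal → the vendor quote.
Likewise the status update and the summary memo each reach the vendor quote by chaining the stated constraints.
No chain forces the kickoff note ahead of the vendor quote.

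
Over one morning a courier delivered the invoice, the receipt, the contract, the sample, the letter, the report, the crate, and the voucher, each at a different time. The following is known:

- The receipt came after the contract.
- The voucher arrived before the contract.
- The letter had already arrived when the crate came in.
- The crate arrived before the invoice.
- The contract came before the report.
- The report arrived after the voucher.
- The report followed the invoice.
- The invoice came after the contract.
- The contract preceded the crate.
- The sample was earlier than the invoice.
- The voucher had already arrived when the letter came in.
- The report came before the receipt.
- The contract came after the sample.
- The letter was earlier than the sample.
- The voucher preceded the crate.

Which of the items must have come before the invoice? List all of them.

Directly stated before the invoice: the contract, the crate, and the sample.
The letter reaches the invoice via the letter → the crate → the invoice.
The voucher reaches the invoice via the voucher → the contract → the invoice.

the contract, the crate, the letter, the sample, the voucher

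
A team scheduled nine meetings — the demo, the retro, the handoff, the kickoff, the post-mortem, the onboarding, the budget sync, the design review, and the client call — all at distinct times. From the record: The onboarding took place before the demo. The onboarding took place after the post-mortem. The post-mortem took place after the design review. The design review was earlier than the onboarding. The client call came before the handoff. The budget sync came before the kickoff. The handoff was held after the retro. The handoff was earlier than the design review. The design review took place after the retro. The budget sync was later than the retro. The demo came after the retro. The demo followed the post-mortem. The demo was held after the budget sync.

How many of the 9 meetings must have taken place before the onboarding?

5

Directly stated before the onboarding: the design review and the post-mortem.
The client call reaches the onboarding via the client call → the handoff → the design review → the onboarding.
The handoff reaches the onboarding via the handoff → the design review → the onboarding.
The retro reaches the onboarding via the retro → the design review → the onboarding.
No chain forces the budget sync (or any of the others) ahead of the onboarding.
That's the client call, the design review, the handoff, the post-mortem, and the retro — 5 in all.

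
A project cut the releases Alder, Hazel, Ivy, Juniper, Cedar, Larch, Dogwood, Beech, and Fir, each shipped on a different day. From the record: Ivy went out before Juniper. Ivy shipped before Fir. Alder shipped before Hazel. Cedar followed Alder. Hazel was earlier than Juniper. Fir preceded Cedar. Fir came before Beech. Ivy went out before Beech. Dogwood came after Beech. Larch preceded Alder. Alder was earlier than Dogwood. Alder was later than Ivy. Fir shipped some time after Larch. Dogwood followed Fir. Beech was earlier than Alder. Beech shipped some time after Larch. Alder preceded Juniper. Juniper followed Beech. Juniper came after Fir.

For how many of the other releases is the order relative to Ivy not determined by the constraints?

1

Forced after Ivy: Alder, Beech, Cedar, Dogwood, Fir, Hazel, and Juniper.
That leaves Larch with no forced order relative to Ivy — 1.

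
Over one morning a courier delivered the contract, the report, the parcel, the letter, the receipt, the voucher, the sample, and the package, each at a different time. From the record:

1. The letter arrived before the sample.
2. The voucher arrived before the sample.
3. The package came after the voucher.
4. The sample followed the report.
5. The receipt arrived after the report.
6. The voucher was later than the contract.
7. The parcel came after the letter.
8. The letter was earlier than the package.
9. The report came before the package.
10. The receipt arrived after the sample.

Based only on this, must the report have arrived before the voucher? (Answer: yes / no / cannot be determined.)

No chain of stated constraints runs from the report to the voucher, and none runs from the voucher to the report either.
So the relative order of the report and the voucher is not fixed by the given facts.

cannot be determined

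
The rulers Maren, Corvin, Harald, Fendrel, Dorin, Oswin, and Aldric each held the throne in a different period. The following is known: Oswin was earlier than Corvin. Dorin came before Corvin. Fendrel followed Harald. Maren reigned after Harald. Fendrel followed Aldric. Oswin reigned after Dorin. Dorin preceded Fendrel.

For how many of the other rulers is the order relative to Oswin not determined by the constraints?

Forced before Oswin: Dorin; forced after Oswin: Corvin.
That leaves Aldric, Fendrel, Harald, and Maren with no forced order relative to Oswin — 4.

4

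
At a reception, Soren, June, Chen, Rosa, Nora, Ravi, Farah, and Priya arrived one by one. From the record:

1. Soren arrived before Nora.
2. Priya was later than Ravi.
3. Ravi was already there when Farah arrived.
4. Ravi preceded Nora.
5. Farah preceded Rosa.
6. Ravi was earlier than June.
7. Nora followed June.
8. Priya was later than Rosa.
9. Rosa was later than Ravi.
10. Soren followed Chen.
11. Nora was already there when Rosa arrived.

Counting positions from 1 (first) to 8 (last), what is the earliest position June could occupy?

Ravi must come before June — 1 forced predecessor.
Nothing else is forced ahead of June, so their earliest slot is position 1 + 1 = 2.

2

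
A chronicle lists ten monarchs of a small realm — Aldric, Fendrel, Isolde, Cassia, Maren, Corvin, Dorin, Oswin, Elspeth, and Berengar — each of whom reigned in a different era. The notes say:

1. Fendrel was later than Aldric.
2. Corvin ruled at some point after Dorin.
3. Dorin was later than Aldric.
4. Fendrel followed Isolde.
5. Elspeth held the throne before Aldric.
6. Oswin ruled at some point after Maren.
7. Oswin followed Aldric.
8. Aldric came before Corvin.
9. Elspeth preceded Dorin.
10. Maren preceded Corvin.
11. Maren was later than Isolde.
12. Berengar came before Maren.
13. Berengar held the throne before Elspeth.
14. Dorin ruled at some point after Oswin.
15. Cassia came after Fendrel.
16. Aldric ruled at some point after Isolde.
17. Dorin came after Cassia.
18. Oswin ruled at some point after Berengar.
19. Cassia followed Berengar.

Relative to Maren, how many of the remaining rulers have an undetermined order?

4

Forced before Maren: Berengar and Isolde; forced after Maren: Corvin, Dorin, and Oswin.
That leaves Aldric, Cassia, Elspeth, and Fendrel with no forced order relative to Maren — 4.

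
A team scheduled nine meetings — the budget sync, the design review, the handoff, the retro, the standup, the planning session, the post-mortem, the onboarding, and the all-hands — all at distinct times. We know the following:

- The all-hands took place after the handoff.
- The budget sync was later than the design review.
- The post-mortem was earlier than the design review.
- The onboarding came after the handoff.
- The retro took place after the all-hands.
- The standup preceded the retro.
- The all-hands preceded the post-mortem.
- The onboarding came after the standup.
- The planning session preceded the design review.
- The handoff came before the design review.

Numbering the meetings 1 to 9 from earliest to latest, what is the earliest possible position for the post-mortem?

3

The all-hands and the handoff must both come before the post-mortem — 2 forced predecessors.
Nothing else is forced ahead of the post-mortem, so its earliest slot is position 2 + 1 = 3.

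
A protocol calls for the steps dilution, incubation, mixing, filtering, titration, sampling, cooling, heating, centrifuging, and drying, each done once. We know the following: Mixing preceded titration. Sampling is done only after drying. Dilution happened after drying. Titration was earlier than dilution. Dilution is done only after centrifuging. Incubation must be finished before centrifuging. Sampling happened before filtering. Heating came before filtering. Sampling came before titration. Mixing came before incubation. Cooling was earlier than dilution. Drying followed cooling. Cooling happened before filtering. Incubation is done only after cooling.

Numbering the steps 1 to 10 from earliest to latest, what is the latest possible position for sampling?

Sampling must come before dilution, filtering, and titration — 3 steps forced after it.
Everything else can be placed before sampling in some valid order, so sampling can sit as late as position 10 − 3 = 7.

7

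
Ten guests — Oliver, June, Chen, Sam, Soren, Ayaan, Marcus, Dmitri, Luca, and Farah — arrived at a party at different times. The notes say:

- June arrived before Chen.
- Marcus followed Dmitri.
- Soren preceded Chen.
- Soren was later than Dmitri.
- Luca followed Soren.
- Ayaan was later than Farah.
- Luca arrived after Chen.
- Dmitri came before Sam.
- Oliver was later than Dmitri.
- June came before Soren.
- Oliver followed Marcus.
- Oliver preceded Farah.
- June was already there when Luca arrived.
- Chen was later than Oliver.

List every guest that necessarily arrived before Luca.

Chen, Dmitri, June, Marcus, Oliver, Soren

Directly stated before Luca: Chen, June, and Soren.
Dmitri reaches Luca via Dmitri → Soren → Luca.
Marcus reaches Luca via Marcus → Oliver → Chen → Luca.
Oliver reaches Luca via Oliver → Chen → Luca.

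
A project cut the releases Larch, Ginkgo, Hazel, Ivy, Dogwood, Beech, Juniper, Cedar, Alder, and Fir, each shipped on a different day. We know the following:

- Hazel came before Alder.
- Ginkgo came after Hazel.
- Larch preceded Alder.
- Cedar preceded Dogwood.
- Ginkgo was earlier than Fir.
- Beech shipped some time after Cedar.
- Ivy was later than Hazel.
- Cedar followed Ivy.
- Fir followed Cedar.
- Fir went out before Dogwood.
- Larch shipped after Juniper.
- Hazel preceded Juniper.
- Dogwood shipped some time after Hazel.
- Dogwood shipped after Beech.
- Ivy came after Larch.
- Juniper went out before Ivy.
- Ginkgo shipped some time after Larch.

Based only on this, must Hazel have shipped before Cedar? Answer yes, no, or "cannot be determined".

yes

Chain the constraints: Hazel → Ivy → Cedar. Each link is directly stated, so Hazel comes before Cedar.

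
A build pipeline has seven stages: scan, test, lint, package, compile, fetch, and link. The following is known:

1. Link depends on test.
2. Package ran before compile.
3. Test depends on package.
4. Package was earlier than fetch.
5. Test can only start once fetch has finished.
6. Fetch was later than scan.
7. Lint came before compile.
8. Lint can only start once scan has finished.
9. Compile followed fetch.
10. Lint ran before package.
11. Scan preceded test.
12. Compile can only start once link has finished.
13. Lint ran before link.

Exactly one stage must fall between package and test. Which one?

fetch

Tracing the constraints gives package → fetch → test, so fetch sits after package and before test.
No other stage is forced both after package and before test.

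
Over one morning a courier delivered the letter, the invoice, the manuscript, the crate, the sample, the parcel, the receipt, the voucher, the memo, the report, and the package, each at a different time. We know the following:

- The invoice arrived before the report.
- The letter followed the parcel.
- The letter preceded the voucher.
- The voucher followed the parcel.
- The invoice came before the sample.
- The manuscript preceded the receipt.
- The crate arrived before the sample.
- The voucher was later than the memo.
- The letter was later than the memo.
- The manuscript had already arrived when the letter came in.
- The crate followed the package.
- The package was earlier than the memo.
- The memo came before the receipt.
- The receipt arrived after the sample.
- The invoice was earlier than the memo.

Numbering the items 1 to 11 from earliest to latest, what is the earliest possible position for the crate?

2

The package must come before the crate — 1 forced predecessor.
Nothing else is forced ahead of the crate, so its earliest slot is position 1 + 1 = 2.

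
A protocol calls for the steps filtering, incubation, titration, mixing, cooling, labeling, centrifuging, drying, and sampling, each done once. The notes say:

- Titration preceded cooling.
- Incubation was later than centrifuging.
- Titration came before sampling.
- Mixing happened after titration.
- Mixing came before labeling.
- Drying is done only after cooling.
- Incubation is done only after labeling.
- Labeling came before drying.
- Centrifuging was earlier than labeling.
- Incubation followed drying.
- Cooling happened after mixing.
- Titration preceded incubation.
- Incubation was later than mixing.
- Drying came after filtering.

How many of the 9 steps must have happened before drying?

6

Directly stated before drying: cooling, filtering, and labeling.
Centrifuging reaches drying via centrifuging → labeling → drying.
Mixing reaches drying via mixing → labeling → drying.
Titration reaches drying via titration → cooling → drying.
No chain forces sampling (or any of the others) ahead of drying.
That's centrifuging, cooling, filtering, labeling, mixing, and titration — 6 in all.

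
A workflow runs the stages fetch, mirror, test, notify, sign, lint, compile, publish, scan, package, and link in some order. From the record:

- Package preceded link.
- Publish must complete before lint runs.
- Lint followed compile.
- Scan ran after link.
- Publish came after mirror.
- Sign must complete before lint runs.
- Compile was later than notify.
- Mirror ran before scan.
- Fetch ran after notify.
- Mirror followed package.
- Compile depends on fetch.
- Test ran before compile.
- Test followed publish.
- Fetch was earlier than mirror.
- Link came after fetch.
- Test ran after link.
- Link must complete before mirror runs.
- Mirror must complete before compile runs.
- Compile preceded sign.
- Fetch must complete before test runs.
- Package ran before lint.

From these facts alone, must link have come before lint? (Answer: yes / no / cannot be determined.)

yes

Chain the constraints: link → test → compile → lint. Each link is directly stated, so link comes before lint.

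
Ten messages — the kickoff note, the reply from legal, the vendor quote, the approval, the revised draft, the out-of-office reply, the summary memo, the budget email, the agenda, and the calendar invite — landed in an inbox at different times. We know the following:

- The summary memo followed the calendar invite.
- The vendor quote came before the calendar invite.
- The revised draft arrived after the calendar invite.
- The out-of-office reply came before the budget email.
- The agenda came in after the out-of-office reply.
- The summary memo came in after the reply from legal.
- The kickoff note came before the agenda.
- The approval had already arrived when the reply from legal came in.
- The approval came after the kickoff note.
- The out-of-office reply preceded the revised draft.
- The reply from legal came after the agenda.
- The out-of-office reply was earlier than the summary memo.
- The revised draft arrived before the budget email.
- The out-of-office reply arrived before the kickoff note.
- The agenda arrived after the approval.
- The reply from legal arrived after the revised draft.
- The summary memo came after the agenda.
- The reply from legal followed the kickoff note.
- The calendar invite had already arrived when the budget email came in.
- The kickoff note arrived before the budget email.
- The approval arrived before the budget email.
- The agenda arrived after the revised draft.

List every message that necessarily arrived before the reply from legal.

Directly stated before the reply from legal: the agenda, the approval, the kickoff note, and the revised draft.
The calendar invite reaches the reply from legal via the calendar invite → the revised draft → the reply from legal.
The out-of-office reply reaches the reply from legal via the out-of-office reply → the agenda → the reply from legal.
The vendor quote reaches the reply from legal via the vendor quote → the calendar invite → the revised draft → the reply from legal.

the agenda, the approval, the calendar invite, the kickoff note, the out-of-office reply, the revised draft, the vendor quote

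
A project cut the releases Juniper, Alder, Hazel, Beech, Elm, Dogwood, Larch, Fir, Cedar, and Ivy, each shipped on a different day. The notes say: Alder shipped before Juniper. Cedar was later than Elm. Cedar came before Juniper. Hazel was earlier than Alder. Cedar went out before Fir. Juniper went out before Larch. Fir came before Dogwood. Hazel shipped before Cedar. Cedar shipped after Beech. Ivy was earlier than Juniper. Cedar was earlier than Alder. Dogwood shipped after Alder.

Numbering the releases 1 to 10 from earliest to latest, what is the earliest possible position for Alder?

Beech, Cedar, Elm, and Hazel must all come before Alder — 4 forced predecessors.
Nothing else is forced ahead of Alder, so its earliest slot is position 4 + 1 = 5.

5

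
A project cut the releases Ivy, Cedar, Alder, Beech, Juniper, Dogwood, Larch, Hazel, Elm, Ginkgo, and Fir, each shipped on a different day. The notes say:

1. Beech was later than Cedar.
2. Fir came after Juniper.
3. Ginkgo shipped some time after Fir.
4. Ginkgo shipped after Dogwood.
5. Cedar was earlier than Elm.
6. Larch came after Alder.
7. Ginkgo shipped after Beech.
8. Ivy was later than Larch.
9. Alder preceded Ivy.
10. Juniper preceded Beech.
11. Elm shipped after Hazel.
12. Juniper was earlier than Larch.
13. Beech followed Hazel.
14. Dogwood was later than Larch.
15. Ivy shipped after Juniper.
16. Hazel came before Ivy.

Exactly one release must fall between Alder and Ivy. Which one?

Larch

Tracing the constraints gives Alder → Larch → Ivy, so Larch sits after Alder and before Ivy.
No other release is forced both after Alder and before Ivy.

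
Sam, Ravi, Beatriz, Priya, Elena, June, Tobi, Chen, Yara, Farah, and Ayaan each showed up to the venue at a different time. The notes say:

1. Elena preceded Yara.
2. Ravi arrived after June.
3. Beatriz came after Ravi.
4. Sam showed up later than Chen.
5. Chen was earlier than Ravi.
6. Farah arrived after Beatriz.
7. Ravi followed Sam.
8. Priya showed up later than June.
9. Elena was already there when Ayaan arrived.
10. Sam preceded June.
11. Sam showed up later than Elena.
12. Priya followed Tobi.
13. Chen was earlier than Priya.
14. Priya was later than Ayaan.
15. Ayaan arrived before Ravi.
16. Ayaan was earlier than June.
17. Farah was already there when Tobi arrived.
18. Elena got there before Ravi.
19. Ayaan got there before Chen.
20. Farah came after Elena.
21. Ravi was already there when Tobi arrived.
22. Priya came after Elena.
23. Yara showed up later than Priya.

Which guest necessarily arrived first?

Elena

Elena has a chain of constraints placing them before every other guest, so Elena must be first.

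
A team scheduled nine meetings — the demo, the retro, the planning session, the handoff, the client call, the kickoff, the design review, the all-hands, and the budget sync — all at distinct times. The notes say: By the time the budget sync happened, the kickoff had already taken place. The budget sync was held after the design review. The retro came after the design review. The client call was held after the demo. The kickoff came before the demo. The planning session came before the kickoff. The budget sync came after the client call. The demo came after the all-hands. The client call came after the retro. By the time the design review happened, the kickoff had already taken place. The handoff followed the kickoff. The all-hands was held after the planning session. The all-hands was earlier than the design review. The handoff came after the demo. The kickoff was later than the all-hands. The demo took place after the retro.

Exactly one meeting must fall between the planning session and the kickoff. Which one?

Tracing the constraints gives the planning session → the all-hands → the kickoff, so the all-hands sits after the planning session and before the kickoff.
No other meeting is forced both after the planning session and before the kickoff.

the all-hands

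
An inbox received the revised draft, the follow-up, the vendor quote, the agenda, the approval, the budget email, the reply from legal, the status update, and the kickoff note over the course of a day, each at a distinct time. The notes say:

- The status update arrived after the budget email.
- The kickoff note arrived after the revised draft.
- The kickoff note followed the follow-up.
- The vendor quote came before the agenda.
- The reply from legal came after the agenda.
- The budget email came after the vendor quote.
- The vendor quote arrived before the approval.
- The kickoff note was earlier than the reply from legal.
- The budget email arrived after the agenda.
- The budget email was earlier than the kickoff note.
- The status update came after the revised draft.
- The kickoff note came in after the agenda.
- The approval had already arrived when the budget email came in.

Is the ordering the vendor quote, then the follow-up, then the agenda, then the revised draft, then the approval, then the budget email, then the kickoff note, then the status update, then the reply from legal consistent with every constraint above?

Check each stated constraint against the proposed order — e.g. the vendor quote is ahead of the budget email; the agenda is ahead of the reply from legal. Every pair is in the required order; nothing is violated.

yes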